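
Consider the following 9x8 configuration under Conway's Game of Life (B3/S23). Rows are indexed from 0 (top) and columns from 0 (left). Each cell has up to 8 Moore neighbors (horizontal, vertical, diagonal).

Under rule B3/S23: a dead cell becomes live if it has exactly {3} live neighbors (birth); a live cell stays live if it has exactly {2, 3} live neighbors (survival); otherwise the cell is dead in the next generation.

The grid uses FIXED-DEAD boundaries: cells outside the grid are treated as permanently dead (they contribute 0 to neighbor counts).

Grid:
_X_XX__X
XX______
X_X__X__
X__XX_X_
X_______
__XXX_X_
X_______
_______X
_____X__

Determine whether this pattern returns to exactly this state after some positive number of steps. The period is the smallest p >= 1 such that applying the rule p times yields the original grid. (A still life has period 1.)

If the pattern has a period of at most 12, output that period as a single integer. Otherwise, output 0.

Simulating and comparing each generation to the original:
Gen 0 (original, given above): 21 live cells
Gen 1: 20 live cells, differs from original
Gen 2: 15 live cells, differs from original
Gen 3: 13 live cells, differs from original
Gen 4: 11 live cells, differs from original
Gen 5: 7 live cells, differs from original
Gen 6: 6 live cells, differs from original
Gen 7: 5 live cells, differs from original
Gen 8: 3 live cells, differs from original
Gen 9: 2 live cells, differs from original
Gen 10: 0 live cells, differs from original
Gen 11: 0 live cells, differs from original
Gen 12: 0 live cells, differs from original
No period found within 12 steps.

Answer: 0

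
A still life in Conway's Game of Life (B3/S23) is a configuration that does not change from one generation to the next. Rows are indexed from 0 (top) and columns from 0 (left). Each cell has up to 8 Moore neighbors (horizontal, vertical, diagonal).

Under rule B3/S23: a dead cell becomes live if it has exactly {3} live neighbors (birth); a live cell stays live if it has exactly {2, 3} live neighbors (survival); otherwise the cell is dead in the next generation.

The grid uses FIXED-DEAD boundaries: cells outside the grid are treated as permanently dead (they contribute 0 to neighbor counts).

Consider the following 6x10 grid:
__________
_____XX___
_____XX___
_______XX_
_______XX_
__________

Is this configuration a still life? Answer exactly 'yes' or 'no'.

Compute generation 1 and compare to generation 0 (given above):
Generation 1:
__________
_____XX___
_____X____
________X_
_______XX_
__________
Cell (2,6) differs: gen0=1 vs gen1=0 -> NOT a still life.

Answer: no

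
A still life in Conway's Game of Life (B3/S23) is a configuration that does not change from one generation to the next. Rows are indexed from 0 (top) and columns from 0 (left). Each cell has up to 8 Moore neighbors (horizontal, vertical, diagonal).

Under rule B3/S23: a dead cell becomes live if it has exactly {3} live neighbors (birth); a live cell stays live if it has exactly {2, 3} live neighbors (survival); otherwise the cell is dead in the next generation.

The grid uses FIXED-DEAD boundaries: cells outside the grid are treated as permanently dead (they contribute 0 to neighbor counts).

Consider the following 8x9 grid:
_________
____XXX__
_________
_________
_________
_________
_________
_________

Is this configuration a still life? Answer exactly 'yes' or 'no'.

Answer: no

Derivation:
Compute generation 1 and compare to generation 0 (given above):
Generation 1:
_____X___
_____X___
_____X___
_________
_________
_________
_________
_________
Cell (0,5) differs: gen0=0 vs gen1=1 -> NOT a still life.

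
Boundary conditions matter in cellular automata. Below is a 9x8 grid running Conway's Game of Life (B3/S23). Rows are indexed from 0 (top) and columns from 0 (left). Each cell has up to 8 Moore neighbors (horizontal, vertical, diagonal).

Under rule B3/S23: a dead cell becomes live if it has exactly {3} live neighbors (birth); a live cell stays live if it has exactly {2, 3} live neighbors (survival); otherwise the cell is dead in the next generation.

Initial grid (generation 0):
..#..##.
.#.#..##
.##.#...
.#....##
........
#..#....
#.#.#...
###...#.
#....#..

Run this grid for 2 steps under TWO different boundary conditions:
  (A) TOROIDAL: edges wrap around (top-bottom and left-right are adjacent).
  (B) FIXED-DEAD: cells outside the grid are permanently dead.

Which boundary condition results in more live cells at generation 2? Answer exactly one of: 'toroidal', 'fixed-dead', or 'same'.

Under TOROIDAL boundary, generation 2:
........
......##
...#.##.
..#....#
.......#
.##....#
#...#...
#.###..#
#....###
Population = 22

Under FIXED-DEAD boundary, generation 2:
..####.#
##.#...#
#..#.##.
###.....
.#......
.##.....
#...#...
#.##....
.#......
Population = 25

Comparison: toroidal=22, fixed-dead=25 -> fixed-dead

Answer: fixed-dead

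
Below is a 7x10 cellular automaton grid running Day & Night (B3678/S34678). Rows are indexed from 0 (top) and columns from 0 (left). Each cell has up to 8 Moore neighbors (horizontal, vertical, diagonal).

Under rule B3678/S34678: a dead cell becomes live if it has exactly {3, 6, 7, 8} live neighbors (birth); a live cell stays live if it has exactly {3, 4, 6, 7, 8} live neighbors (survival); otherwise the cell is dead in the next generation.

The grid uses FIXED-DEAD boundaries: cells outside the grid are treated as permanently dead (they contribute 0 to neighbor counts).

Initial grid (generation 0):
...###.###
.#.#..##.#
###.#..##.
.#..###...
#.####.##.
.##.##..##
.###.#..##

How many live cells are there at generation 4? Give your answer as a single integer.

Answer: 30

Derivation:
Simulating step by step:
Generation 0 (given above): 40 live cells
Generation 1: 35 live cells
..#.#..##.
##.#..#.##
###.#..##.
...#..#...
..#.##.###
#.####...#
.###....##
Generation 2: 36 live cells
.#.#...###
#..###.#.#
###..#####
...#..#..#
.###.#..#.
...#.#####
.###......
Generation 3: 34 live cells
..#...#.#.
#..####.##
.##..#.#.#
#.##..#..#
..##.#..#.
..##..###.
..#.#.###.
Generation 4: 30 live cells
...##....#
...####.##
###..#.#.#
...#.###..
........##
.##...####
.....##.#.
Population at generation 4: 30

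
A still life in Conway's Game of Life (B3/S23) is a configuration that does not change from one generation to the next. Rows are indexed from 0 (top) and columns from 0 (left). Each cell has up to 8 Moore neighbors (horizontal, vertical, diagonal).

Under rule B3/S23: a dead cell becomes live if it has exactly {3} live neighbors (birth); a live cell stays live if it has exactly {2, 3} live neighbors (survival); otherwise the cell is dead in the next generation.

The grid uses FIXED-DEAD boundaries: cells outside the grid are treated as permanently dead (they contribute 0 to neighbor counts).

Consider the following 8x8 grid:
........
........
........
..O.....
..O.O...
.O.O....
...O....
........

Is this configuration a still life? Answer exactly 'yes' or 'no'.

Answer: no

Derivation:
Compute generation 1 and compare to generation 0 (given above):
Generation 1:
........
........
........
...O....
.OO.....
...OO...
..O.....
........
Cell (3,2) differs: gen0=1 vs gen1=0 -> NOT a still life.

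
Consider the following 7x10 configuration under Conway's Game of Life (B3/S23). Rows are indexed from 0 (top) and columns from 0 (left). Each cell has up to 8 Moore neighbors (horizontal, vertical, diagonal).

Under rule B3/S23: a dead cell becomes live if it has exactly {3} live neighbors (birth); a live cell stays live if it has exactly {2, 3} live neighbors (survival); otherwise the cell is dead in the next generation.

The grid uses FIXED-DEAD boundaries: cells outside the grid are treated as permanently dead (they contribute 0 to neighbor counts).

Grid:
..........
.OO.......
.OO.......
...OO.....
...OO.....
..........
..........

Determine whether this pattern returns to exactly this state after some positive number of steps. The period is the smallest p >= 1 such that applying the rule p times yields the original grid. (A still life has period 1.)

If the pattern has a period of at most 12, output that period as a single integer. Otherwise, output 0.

Simulating and comparing each generation to the original:
Gen 0 (original, given above): 8 live cells
Gen 1: 6 live cells, differs from original
Gen 2: 8 live cells, MATCHES original -> period = 2

Answer: 2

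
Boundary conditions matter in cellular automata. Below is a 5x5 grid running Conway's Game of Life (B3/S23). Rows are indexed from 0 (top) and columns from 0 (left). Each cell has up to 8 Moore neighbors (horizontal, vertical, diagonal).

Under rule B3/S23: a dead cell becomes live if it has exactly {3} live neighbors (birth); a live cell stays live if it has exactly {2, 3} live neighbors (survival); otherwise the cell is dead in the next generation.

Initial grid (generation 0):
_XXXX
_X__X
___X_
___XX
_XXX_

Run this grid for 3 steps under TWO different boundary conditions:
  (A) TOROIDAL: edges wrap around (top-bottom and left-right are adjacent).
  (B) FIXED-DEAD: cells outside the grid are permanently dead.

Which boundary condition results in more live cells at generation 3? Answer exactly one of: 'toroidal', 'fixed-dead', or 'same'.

Answer: fixed-dead

Derivation:
Under TOROIDAL boundary, generation 3:
XX___
____X
_____
_____
X_XX_
Population = 6

Under FIXED-DEAD boundary, generation 3:
_XXXX
_X___
__X_X
__X__
___XX
Population = 10

Comparison: toroidal=6, fixed-dead=10 -> fixed-dead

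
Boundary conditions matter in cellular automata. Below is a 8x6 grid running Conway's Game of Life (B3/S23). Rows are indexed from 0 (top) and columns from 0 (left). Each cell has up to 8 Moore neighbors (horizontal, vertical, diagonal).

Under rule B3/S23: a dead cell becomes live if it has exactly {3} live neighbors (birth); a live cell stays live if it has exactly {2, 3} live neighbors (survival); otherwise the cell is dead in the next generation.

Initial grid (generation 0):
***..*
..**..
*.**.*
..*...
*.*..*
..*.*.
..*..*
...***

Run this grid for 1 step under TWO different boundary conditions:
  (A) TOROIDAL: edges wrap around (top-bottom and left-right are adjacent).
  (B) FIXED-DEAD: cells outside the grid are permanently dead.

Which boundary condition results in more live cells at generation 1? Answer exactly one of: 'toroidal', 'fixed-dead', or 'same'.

Answer: fixed-dead

Derivation:
Under TOROIDAL boundary, generation 1:
**...*
......
....*.
..*.*.
..*..*
*.*.*.
..*..*
...*..
Population = 14

Under FIXED-DEAD boundary, generation 1:
.***..
*.....
....*.
..*.*.
..*...
..*.**
..*..*
...***
Population = 16

Comparison: toroidal=14, fixed-dead=16 -> fixed-dead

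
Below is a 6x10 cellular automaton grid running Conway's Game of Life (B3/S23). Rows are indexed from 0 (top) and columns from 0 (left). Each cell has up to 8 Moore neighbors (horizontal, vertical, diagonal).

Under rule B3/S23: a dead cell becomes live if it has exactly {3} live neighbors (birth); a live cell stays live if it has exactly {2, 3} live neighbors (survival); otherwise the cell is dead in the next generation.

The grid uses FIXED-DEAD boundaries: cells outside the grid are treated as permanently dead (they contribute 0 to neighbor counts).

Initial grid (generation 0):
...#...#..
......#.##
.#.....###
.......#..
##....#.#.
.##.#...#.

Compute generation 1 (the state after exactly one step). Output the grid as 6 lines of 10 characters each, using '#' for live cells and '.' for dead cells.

Answer: .......##.
......#..#
......#..#
##....#..#
###.....#.
###....#..

Derivation:
Simulating step by step:
Generation 0 (given above): 18 live cells
Generation 1: 18 live cells
(generation 1 grid is the final answer)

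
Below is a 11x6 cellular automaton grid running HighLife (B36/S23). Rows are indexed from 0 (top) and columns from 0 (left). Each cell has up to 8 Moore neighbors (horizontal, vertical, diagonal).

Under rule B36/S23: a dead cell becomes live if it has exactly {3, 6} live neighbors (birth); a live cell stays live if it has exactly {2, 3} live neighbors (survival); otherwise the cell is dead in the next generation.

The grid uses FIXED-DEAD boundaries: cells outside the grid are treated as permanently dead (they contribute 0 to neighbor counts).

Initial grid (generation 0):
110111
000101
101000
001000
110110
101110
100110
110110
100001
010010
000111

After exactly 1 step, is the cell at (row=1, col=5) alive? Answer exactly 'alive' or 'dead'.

Answer: alive

Derivation:
Simulating step by step:
Generation 0 (given above): 32 live cells
Generation 1: 30 live cells
001101
100101
011100
101000
100010
100001
100001
111101
101101
000100
000111

Cell (1,5) at generation 1: 1 -> alive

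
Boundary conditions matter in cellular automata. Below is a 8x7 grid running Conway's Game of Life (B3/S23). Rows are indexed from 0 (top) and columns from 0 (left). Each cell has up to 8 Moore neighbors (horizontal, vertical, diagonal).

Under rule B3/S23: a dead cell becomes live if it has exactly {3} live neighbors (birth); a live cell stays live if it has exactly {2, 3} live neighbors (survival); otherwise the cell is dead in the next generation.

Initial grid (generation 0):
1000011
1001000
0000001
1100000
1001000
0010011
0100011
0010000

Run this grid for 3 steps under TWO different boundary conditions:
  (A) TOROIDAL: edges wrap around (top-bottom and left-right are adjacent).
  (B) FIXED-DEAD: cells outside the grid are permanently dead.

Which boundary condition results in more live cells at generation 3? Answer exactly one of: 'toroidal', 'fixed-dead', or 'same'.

Under TOROIDAL boundary, generation 3:
0000011
1000011
0000011
0111111
0011011
0010000
0001001
1000000
Population = 21

Under FIXED-DEAD boundary, generation 3:
0000000
0000000
0100000
1011000
0011110
1000001
0111100
0011000
Population = 16

Comparison: toroidal=21, fixed-dead=16 -> toroidal

Answer: toroidal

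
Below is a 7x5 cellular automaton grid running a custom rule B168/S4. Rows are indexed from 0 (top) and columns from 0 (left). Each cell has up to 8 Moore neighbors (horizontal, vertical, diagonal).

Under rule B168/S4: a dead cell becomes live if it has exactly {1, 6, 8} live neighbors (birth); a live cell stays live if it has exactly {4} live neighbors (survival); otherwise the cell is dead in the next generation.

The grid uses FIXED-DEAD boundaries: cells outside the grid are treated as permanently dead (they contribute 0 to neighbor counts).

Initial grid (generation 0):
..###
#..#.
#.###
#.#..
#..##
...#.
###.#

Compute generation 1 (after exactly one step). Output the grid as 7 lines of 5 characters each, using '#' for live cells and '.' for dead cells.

Answer: #....
.....
...#.
...#.
.....
...#.
.....

Derivation:
Simulating step by step:
Generation 0 (given above): 19 live cells
Generation 1: 4 live cells
(generation 1 grid is the final answer)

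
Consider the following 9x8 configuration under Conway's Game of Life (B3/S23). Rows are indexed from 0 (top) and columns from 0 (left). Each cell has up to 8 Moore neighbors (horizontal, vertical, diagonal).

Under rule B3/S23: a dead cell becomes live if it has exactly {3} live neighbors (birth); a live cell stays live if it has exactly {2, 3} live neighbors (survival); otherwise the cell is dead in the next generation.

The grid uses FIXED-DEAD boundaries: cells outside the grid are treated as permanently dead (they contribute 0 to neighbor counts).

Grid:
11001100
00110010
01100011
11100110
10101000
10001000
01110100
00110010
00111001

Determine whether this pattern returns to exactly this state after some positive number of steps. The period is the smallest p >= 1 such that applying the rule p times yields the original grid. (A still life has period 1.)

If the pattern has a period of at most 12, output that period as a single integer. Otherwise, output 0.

Simulating and comparing each generation to the original:
Gen 0 (original, given above): 32 live cells
Gen 1: 28 live cells, differs from original
Gen 2: 25 live cells, differs from original
Gen 3: 27 live cells, differs from original
Gen 4: 24 live cells, differs from original
Gen 5: 27 live cells, differs from original
Gen 6: 20 live cells, differs from original
Gen 7: 22 live cells, differs from original
Gen 8: 26 live cells, differs from original
Gen 9: 25 live cells, differs from original
Gen 10: 20 live cells, differs from original
Gen 11: 18 live cells, differs from original
Gen 12: 18 live cells, differs from original
No period found within 12 steps.

Answer: 0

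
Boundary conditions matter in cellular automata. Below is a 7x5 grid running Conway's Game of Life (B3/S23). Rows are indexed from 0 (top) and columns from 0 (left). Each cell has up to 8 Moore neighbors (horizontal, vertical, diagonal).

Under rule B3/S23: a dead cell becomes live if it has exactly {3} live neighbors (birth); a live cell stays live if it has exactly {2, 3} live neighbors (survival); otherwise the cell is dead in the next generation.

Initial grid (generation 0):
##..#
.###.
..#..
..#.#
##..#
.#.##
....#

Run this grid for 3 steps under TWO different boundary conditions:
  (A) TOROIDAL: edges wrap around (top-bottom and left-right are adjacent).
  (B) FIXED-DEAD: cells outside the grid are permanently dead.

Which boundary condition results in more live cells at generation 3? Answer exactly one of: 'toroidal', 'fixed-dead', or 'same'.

Under TOROIDAL boundary, generation 3:
...##
...#.
#..##
#....
##..#
##..#
#...#
Population = 15

Under FIXED-DEAD boundary, generation 3:
#.#..
#.#..
#.#..
.....
##...
##...
.....
Population = 10

Comparison: toroidal=15, fixed-dead=10 -> toroidal

Answer: toroidal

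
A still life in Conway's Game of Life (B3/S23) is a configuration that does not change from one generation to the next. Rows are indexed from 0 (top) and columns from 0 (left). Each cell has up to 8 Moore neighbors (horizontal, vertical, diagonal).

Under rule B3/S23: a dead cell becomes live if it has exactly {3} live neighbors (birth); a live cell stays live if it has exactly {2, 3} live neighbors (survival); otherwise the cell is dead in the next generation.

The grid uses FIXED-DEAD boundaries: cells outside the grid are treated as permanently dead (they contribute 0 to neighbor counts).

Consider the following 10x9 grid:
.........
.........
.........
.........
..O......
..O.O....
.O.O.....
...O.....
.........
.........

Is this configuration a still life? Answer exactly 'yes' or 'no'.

Compute generation 1 and compare to generation 0 (given above):
Generation 1:
.........
.........
.........
.........
...O.....
.OO......
...OO....
..O......
.........
.........
Cell (4,2) differs: gen0=1 vs gen1=0 -> NOT a still life.

Answer: no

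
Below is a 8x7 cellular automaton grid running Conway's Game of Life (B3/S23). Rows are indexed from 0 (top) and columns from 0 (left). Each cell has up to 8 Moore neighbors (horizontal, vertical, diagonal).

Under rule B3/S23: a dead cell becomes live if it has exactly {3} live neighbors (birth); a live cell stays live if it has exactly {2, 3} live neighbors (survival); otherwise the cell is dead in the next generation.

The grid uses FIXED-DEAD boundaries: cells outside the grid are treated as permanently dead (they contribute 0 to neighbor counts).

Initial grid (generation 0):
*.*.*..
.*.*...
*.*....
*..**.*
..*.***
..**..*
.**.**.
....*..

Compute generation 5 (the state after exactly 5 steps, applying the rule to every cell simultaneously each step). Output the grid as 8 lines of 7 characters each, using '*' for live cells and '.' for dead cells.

Simulating step by step:
Generation 0 (given above): 23 live cells
Generation 1: 22 live cells
.***...
*..*...
*.*.*..
..*.*.*
.**...*
......*
.**.**.
...***.
Generation 2: 20 live cells
.***...
*...*..
..*.**.
..*....
.***..*
...*..*
..*...*
..**.*.
Generation 3: 22 live cells
.***...
....**.
.*..**.
....**.
.*.*...
.*.*.**
..*.***
..**...
Generation 4: 21 live cells
..***..
.*...*.
...*..*
..**.*.
...*..*
.*.*..*
.*....*
..****.
Generation 5: 22 live cells
(generation 5 grid is the final answer)

Answer: ..***..
.....*.
...*.**
..**.**
...*.**
.....**
.*....*
..****.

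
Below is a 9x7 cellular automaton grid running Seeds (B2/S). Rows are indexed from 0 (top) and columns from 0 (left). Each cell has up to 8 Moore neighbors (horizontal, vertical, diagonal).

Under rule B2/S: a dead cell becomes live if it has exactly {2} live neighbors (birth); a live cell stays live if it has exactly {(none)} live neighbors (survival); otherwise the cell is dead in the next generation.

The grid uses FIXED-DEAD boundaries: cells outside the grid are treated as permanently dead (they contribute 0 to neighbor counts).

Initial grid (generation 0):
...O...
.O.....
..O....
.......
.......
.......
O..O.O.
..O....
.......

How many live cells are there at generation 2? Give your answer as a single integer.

Answer: 12

Derivation:
Simulating step by step:
Generation 0 (given above): 7 live cells
Generation 1: 10 live cells
..O....
...O...
.O.....
.......
.......
....O..
.OO.O..
.O.OO..
.......
Generation 2: 12 live cells
...O...
.O.....
..O....
.......
.......
.OO..O.
O......
O....O.
..OOO..
Population at generation 2: 12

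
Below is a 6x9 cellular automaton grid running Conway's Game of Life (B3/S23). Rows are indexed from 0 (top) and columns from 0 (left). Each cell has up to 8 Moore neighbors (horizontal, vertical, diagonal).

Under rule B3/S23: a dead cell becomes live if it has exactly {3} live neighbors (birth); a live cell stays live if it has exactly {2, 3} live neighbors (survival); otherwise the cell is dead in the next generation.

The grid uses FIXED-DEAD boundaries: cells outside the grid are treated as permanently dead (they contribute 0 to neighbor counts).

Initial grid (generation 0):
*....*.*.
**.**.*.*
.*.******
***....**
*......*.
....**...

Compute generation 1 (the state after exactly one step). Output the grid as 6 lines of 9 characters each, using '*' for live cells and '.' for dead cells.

Answer: **..****.
**.*....*
.........
*.****...
*.....***
.........

Derivation:
Simulating step by step:
Generation 0 (given above): 25 live cells
Generation 1: 19 live cells
(generation 1 grid is the final answer)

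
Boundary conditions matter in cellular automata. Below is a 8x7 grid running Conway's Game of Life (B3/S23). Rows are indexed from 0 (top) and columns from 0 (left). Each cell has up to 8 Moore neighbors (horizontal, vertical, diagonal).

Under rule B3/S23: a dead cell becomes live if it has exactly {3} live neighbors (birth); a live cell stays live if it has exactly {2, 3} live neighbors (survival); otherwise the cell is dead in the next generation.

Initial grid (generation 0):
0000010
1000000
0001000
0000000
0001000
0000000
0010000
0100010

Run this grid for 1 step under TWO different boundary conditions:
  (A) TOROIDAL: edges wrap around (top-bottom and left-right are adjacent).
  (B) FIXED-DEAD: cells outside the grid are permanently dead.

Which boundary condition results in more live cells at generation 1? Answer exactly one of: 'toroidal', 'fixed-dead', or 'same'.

Answer: toroidal

Derivation:
Under TOROIDAL boundary, generation 1:
0000001
0000000
0000000
0000000
0000000
0000000
0000000
0000000
Population = 1

Under FIXED-DEAD boundary, generation 1:
0000000
0000000
0000000
0000000
0000000
0000000
0000000
0000000
Population = 0

Comparison: toroidal=1, fixed-dead=0 -> toroidal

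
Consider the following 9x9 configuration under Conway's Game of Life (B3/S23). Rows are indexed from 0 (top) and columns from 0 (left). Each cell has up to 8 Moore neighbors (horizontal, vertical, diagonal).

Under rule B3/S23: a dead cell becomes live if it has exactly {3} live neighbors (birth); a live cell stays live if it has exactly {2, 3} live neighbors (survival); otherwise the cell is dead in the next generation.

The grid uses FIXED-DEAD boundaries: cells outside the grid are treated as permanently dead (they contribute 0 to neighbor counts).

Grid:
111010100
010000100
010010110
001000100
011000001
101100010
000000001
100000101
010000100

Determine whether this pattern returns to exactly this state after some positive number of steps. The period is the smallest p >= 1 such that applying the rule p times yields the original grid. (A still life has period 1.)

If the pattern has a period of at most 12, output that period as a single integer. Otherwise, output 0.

Answer: 0

Derivation:
Simulating and comparing each generation to the original:
Gen 0 (original, given above): 26 live cells
Gen 1: 22 live cells, differs from original
Gen 2: 23 live cells, differs from original
Gen 3: 28 live cells, differs from original
Gen 4: 21 live cells, differs from original
Gen 5: 17 live cells, differs from original
Gen 6: 18 live cells, differs from original
Gen 7: 19 live cells, differs from original
Gen 8: 21 live cells, differs from original
Gen 9: 19 live cells, differs from original
Gen 10: 22 live cells, differs from original
Gen 11: 24 live cells, differs from original
Gen 12: 24 live cells, differs from original
No period found within 12 steps.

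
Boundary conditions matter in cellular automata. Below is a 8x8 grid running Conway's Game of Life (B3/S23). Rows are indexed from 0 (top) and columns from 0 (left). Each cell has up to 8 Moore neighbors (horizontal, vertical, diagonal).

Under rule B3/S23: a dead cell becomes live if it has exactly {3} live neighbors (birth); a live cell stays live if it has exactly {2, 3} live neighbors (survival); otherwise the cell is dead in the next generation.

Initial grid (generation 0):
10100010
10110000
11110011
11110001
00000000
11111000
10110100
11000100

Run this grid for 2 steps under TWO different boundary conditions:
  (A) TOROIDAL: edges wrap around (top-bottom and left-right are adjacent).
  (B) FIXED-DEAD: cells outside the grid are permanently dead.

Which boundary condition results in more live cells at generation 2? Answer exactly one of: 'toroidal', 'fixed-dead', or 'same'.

Answer: toroidal

Derivation:
Under TOROIDAL boundary, generation 2:
01110010
00010101
00000011
00011011
00011101
10001111
10010001
11110110
Population = 31

Under FIXED-DEAD boundary, generation 2:
00000000
00010111
00000000
00011011
00011100
00001100
10011100
01000000
Population = 18

Comparison: toroidal=31, fixed-dead=18 -> toroidal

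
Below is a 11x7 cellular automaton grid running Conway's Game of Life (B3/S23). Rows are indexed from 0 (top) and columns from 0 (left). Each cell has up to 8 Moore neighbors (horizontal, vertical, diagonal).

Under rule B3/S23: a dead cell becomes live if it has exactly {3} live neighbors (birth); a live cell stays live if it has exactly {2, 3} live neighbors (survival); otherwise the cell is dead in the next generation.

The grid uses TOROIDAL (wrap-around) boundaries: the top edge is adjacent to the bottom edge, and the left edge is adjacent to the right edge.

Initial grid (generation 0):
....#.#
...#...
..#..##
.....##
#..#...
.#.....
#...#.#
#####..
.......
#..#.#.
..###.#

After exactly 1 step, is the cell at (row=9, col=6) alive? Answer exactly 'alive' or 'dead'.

Simulating step by step:
Generation 0 (given above): 26 live cells
Generation 1: 34 live cells
..#.#..
...##.#
....###
#...##.
#.....#
.#....#
....###
#######
#.....#
..##.##
#.#...#

Cell (9,6) at generation 1: 1 -> alive

Answer: alive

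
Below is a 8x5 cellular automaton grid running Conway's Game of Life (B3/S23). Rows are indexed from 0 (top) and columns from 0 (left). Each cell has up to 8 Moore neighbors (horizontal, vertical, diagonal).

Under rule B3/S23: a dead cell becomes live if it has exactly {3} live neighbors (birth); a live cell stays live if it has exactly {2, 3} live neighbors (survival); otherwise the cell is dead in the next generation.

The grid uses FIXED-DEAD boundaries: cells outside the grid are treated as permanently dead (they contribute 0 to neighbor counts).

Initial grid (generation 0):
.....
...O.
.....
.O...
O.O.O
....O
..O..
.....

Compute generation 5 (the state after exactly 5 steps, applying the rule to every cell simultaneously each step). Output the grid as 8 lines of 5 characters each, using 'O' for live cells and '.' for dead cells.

Simulating step by step:
Generation 0 (given above): 7 live cells
Generation 1: 4 live cells
.....
.....
.....
.O...
.O.O.
.O...
.....
.....
Generation 2: 4 live cells
.....
.....
.....
..O..
OO...
..O..
.....
.....
Generation 3: 4 live cells
.....
.....
.....
.O...
.OO..
.O...
.....
.....
Generation 4: 7 live cells
.....
.....
.....
.OO..
OOO..
.OO..
.....
.....
Generation 5: 6 live cells
(generation 5 grid is the final answer)

Answer: .....
.....
.....
O.O..
O..O.
O.O..
.....
.....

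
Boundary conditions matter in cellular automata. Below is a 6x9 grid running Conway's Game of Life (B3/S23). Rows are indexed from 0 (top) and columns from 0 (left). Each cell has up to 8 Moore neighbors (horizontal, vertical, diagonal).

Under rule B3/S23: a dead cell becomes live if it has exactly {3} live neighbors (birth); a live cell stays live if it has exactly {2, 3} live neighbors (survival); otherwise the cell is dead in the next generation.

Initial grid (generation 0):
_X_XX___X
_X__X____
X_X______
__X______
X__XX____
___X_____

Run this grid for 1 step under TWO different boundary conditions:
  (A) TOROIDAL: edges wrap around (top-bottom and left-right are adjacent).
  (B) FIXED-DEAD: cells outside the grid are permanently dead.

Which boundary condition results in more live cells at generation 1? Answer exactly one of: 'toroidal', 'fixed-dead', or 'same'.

Answer: fixed-dead

Derivation:
Under TOROIDAL boundary, generation 1:
X__XX____
_X__X____
__XX_____
__X______
__XXX____
X________
Population = 12

Under FIXED-DEAD boundary, generation 1:
__XXX____
XX__X____
__XX_____
__X______
__XXX____
___XX____
Population = 14

Comparison: toroidal=12, fixed-dead=14 -> fixed-dead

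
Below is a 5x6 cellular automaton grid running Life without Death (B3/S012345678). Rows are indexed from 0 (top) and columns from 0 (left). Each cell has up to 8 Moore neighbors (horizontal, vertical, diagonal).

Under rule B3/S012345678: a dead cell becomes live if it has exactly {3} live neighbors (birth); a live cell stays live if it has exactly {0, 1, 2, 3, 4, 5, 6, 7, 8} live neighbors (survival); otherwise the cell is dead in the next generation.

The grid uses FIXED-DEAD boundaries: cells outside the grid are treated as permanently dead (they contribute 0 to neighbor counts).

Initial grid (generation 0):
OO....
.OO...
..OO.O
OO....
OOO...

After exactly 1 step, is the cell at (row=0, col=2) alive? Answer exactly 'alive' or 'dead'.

Simulating step by step:
Generation 0 (given above): 12 live cells
Generation 1: 17 live cells
OOO...
OOOO..
O.OO.O
OO.O..
OOO...

Cell (0,2) at generation 1: 1 -> alive

Answer: alive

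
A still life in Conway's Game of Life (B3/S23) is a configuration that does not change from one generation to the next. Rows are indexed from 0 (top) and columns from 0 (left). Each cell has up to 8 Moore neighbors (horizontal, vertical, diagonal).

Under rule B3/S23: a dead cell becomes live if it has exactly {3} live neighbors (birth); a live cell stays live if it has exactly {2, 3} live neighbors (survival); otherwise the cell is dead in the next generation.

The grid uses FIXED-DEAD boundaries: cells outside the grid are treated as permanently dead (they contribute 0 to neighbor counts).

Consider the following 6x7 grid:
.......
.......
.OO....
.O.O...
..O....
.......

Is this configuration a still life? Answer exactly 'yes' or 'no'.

Answer: yes

Derivation:
Compute generation 1 and compare to generation 0 (given above):
Generation 1:
.......
.......
.OO....
.O.O...
..O....
.......
The grids are IDENTICAL -> still life.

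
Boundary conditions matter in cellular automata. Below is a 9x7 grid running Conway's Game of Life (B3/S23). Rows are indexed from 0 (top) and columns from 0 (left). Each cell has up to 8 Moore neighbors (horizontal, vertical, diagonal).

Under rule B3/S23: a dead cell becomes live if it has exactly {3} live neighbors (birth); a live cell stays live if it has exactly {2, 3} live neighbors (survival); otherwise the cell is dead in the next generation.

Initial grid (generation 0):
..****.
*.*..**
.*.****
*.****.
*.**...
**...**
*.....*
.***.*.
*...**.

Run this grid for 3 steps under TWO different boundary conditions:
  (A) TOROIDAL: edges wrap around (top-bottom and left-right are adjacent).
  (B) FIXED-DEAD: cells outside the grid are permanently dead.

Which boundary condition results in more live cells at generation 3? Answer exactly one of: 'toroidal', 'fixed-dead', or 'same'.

Under TOROIDAL boundary, generation 3:
..*....
.......
.......
.......
.......
.......
..*.**.
..*..*.
...**..
Population = 8

Under FIXED-DEAD boundary, generation 3:
.*...*.
.*...*.
*..**..
**.....
*......
**...*.
**...*.
**....*
.....**
Population = 21

Comparison: toroidal=8, fixed-dead=21 -> fixed-dead

Answer: fixed-dead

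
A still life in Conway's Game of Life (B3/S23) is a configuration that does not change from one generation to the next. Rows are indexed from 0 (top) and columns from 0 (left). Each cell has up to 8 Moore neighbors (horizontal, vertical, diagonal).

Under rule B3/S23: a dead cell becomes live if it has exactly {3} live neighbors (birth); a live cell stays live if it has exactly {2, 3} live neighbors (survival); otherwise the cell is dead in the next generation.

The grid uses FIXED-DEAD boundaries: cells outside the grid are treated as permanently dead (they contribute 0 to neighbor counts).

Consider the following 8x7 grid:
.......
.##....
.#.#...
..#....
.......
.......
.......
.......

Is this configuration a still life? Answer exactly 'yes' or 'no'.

Compute generation 1 and compare to generation 0 (given above):
Generation 1:
.......
.##....
.#.#...
..#....
.......
.......
.......
.......
The grids are IDENTICAL -> still life.

Answer: yes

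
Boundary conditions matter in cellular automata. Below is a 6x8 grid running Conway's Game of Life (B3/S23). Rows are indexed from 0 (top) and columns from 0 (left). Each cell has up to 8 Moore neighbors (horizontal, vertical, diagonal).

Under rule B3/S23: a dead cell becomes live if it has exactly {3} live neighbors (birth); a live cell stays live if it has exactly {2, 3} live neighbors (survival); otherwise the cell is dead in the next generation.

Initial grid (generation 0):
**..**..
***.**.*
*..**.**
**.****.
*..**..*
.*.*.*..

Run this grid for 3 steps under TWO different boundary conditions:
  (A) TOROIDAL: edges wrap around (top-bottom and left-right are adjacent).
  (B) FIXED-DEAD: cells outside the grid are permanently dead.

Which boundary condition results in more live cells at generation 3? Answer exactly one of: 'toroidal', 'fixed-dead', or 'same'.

Under TOROIDAL boundary, generation 3:
*......*
........
........
........
........
.*....**
Population = 5

Under FIXED-DEAD boundary, generation 3:
.*....*.
*.......
........
*.*.....
*.......
........
Population = 6

Comparison: toroidal=5, fixed-dead=6 -> fixed-dead

Answer: fixed-dead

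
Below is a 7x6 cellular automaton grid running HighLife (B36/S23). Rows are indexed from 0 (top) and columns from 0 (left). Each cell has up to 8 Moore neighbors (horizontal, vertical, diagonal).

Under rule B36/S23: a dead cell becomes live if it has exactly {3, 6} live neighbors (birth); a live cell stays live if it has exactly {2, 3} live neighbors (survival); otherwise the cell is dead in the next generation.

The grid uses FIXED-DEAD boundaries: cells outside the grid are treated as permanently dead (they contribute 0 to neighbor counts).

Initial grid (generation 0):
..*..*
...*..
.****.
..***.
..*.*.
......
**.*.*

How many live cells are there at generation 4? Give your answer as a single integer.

Simulating step by step:
Generation 0 (given above): 16 live cells
Generation 1: 9 live cells
......
.*....
.*....
.....*
..*.*.
.****.
......
Generation 2: 9 live cells
......
......
......
......
.**.**
.**.*.
..**..
Generation 3: 10 live cells
......
......
......
......
.**.**
...***
.***..
Generation 4: 6 live cells
......
......
......
......
..*..*
..*..*
..**..
Population at generation 4: 6

Answer: 6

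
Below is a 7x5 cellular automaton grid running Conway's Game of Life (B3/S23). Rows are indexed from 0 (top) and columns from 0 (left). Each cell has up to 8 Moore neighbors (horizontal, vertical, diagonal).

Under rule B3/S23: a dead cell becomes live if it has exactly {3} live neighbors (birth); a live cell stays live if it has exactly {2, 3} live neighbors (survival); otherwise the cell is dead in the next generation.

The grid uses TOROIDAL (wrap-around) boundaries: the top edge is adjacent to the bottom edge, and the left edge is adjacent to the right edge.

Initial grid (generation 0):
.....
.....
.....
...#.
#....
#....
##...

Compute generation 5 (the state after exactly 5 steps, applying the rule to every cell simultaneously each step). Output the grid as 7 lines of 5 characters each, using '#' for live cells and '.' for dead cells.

Simulating step by step:
Generation 0 (given above): 5 live cells
Generation 1: 5 live cells
.....
.....
.....
.....
....#
#...#
##...
Generation 2: 7 live cells
.....
.....
.....
.....
#...#
.#..#
##..#
Generation 3: 7 live cells
#....
.....
.....
.....
#...#
.#.#.
.#..#
Generation 4: 9 live cells
#....
.....
.....
.....
#...#
.###.
.##.#
Generation 5: 8 live cells
(generation 5 grid is the final answer)

Answer: ##...
.....
.....
.....
#####
.....
....#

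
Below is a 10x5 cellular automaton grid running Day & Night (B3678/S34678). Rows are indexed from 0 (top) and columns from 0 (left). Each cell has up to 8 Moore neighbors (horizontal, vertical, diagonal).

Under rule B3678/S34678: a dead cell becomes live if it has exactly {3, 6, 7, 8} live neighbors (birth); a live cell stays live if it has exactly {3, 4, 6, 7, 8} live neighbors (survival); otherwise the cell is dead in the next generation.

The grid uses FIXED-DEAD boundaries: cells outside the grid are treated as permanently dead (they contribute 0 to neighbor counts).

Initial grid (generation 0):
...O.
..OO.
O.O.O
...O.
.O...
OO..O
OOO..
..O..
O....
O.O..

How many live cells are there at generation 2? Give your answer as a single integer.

Answer: 12

Derivation:
Simulating step by step:
Generation 0 (given above): 18 live cells
Generation 1: 17 live cells
..O..
.OOOO
.OO..
.OO..
O.O..
O....
O.OO.
O....
.....
.O...
Generation 2: 12 live cells
.OO..
.O.O.
O.O..
O.OO.
.....
..OO.
.....
.O...
.....
.....
Population at generation 2: 12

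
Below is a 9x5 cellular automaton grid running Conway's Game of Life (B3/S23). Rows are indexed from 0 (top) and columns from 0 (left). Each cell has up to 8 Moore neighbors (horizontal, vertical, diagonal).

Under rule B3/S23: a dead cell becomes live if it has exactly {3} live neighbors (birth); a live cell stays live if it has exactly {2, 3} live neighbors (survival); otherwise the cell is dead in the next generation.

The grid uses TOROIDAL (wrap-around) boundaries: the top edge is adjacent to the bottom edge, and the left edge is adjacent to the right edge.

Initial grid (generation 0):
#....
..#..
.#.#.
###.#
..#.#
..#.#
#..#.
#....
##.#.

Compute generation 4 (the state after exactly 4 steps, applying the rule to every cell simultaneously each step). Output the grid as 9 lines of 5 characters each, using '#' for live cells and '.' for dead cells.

Simulating step by step:
Generation 0 (given above): 18 live cells
Generation 1: 21 live cells
#.#.#
.##..
...##
....#
..#.#
###.#
##.#.
#.#..
##...
Generation 2: 17 live cells
..###
.##..
#.###
#...#
..#.#
.....
...#.
..#..
..##.
Generation 3: 10 live cells
....#
.....
..#..
..#..
#..##
...#.
.....
..#..
.#..#
Generation 4: 10 live cells
(generation 4 grid is the final answer)

Answer: #....
.....
.....
.##.#
..###
...#.
.....
.....
#..#.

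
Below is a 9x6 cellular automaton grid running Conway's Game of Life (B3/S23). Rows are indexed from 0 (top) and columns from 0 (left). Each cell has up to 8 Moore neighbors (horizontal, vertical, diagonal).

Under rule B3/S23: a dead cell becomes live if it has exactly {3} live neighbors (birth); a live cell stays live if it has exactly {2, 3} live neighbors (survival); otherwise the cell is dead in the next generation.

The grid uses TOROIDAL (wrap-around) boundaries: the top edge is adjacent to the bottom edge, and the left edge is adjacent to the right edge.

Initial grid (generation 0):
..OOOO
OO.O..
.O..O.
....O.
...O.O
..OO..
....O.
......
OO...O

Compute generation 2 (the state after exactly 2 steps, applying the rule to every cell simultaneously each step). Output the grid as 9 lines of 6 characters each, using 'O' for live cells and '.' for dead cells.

Answer: ...OOO
......
......
......
......
....O.
..OOO.
...O.O
.OOO.O

Derivation:
Simulating step by step:
Generation 0 (given above): 18 live cells
Generation 1: 24 live cells
...O..
OO....
OOOOOO
...OOO
..OO..
..OO..
...O..
O....O
OOOO.O
Generation 2: 13 live cells
(generation 2 grid is the final answer)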